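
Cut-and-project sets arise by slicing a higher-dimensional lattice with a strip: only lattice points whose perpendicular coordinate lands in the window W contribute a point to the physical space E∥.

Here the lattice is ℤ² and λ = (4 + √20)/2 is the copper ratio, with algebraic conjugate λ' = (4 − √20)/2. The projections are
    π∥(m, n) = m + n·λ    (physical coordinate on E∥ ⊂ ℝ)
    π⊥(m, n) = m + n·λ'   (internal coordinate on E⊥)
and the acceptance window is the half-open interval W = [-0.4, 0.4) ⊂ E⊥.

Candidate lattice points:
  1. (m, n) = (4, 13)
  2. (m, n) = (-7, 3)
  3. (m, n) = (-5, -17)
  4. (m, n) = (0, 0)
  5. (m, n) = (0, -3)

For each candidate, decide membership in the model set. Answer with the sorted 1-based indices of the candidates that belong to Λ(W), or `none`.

Compute λ' = (4−√20)/2 = -0.23607, so π⊥(m,n) = m -0.23607·n.
candidate 1: (m,n)=(4,13) → π∥ = 4+13·λ ≈ 59.06888, π⊥ = 4+13·λ' ≈ 0.93112 ∉ [-0.4, 0.4) ⇒ out
candidate 2: (m,n)=(-7,3) → π∥ = -7+3·λ ≈ 5.70820, π⊥ = -7+3·λ' ≈ -7.70820 ∉ [-0.4, 0.4) ⇒ out
candidate 3: (m,n)=(-5,-17) → π∥ = -5-17·λ ≈ -77.01316, π⊥ = -5-17·λ' ≈ -0.98684 ∉ [-0.4, 0.4) ⇒ out
candidate 4: (m,n)=(0,0) → π∥ = 0+0·λ ≈ 0.00000, π⊥ = 0+0·λ' ≈ 0.00000 ∈ [-0.4, 0.4) ⇒ IN Λ
candidate 5: (m,n)=(0,-3) → π∥ = 0-3·λ ≈ -12.70820, π⊥ = 0-3·λ' ≈ 0.70820 ∉ [-0.4, 0.4) ⇒ out

4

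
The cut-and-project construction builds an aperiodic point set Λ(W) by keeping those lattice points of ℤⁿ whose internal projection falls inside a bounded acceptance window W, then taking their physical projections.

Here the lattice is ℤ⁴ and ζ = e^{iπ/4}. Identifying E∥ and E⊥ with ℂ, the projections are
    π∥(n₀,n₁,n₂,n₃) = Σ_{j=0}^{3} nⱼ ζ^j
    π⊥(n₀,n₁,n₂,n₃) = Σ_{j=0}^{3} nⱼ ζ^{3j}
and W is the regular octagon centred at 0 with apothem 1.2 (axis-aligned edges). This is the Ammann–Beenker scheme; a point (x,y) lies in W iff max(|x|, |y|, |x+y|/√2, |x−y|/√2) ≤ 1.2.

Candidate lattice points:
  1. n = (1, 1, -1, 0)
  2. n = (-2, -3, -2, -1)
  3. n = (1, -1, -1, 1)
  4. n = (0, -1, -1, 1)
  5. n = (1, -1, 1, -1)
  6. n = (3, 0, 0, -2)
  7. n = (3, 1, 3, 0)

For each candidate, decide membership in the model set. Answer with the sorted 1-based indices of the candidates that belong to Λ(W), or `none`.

2

Internal map: ζ^{3j} for j=0..3 gives (1,0), (−√2/2,√2/2), (0,−1), (√2/2,√2/2).
candidate 1: n = (1, 1, -1, 0) → π⊥ ≈ (+0.29289, +1.70711); max(|x|,|y|,|x±y|/√2) = 1.70711 > 1.2 ⇒ ∉ W
candidate 2: n = (-2, -3, -2, -1) → π⊥ ≈ (-0.58579, -0.82843); max(|x|,|y|,|x±y|/√2) = 1.00000 ≤ 1.2 ⇒ ∈ W
candidate 3: n = (1, -1, -1, 1) → π⊥ ≈ (+2.41421, +1.00000); max(|x|,|y|,|x±y|/√2) = 2.41421 > 1.2 ⇒ ∉ W
candidate 4: n = (0, -1, -1, 1) → π⊥ ≈ (+1.41421, +1.00000); max(|x|,|y|,|x±y|/√2) = 1.70711 > 1.2 ⇒ ∉ W
candidate 5: n = (1, -1, 1, -1) → π⊥ ≈ (+1.00000, -2.41421); max(|x|,|y|,|x±y|/√2) = 2.41421 > 1.2 ⇒ ∉ W
candidate 6: n = (3, 0, 0, -2) → π⊥ ≈ (+1.58579, -1.41421); max(|x|,|y|,|x±y|/√2) = 2.12132 > 1.2 ⇒ ∉ W
candidate 7: n = (3, 1, 3, 0) → π⊥ ≈ (+2.29289, -2.29289); max(|x|,|y|,|x±y|/√2) = 3.24264 > 1.2 ⇒ ∉ W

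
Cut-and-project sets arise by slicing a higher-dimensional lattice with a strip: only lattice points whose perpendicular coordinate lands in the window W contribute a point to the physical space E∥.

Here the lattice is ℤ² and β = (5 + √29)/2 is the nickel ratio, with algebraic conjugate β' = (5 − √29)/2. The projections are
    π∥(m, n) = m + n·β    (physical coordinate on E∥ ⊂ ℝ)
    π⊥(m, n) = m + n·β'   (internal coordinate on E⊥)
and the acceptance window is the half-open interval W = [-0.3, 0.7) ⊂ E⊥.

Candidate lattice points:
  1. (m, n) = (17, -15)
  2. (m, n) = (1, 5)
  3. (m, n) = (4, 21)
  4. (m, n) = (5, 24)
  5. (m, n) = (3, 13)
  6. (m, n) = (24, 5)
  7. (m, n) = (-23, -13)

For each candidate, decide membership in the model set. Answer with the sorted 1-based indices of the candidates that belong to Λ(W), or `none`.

2, 3, 4, 5

β' = (5−√29)/2 ≈ -0.1926.
[1] lift (17,-15): star map gives 19.8887; window check -0.3 ≤ 19.8887 < 0.7 is false → out
[2] lift (1,5): star map gives 0.0371; window check -0.3 ≤ 0.0371 < 0.7 is true → IN Λ
[3] lift (4,21): star map gives -0.0442; window check -0.3 ≤ -0.0442 < 0.7 is true → IN Λ
[4] lift (5,24): star map gives 0.3780; window check -0.3 ≤ 0.3780 < 0.7 is true → IN Λ
[5] lift (3,13): star map gives 0.4964; window check -0.3 ≤ 0.4964 < 0.7 is true → IN Λ
[6] lift (24,5): star map gives 23.0371; window check -0.3 ≤ 23.0371 < 0.7 is false → out
[7] lift (-23,-13): star map gives -20.4964; window check -0.3 ≤ -20.4964 < 0.7 is false → out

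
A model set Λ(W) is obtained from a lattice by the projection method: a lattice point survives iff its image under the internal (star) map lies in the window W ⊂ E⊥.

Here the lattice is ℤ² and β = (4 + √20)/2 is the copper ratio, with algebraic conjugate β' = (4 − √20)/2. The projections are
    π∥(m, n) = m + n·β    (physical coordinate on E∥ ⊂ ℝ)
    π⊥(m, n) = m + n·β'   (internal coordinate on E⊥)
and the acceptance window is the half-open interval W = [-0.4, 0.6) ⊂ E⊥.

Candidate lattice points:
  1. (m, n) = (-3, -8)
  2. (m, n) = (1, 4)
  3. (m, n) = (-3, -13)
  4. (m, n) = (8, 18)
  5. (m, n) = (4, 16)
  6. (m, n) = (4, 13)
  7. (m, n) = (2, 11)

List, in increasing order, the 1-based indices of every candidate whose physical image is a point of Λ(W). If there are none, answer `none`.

2, 3, 5

β' = (4−√20)/2 ≈ -0.23607.
candidate 1: (m,n)=(-3,-8) → π∥ = -3-8·β ≈ -36.88854, π⊥ = -3-8·β' ≈ -1.11146 ∉ [-0.4, 0.6) ⇒ out
candidate 2: (m,n)=(1,4) → π∥ = 1+4·β ≈ 17.94427, π⊥ = 1+4·β' ≈ 0.05573 ∈ [-0.4, 0.6) ⇒ IN Λ
candidate 3: (m,n)=(-3,-13) → π∥ = -3-13·β ≈ -58.06888, π⊥ = -3-13·β' ≈ 0.06888 ∈ [-0.4, 0.6) ⇒ IN Λ
candidate 4: (m,n)=(8,18) → π∥ = 8+18·β ≈ 84.24922, π⊥ = 8+18·β' ≈ 3.75078 ∉ [-0.4, 0.6) ⇒ out
candidate 5: (m,n)=(4,16) → π∥ = 4+16·β ≈ 71.77709, π⊥ = 4+16·β' ≈ 0.22291 ∈ [-0.4, 0.6) ⇒ IN Λ
candidate 6: (m,n)=(4,13) → π∥ = 4+13·β ≈ 59.06888, π⊥ = 4+13·β' ≈ 0.93112 ∉ [-0.4, 0.6) ⇒ out
candidate 7: (m,n)=(2,11) → π∥ = 2+11·β ≈ 48.59675, π⊥ = 2+11·β' ≈ -0.59675 ∉ [-0.4, 0.6) ⇒ out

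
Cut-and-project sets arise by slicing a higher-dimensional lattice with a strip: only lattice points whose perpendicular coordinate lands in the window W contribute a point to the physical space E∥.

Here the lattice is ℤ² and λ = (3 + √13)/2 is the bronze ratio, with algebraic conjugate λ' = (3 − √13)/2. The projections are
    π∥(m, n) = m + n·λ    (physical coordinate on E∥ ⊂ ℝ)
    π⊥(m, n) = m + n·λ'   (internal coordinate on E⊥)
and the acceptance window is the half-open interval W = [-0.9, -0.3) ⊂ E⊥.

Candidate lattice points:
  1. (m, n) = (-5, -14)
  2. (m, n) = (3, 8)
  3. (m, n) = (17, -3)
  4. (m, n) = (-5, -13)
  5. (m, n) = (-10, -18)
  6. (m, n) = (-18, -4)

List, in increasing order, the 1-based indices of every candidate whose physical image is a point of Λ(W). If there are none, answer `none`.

Compute λ' = (3−√13)/2 = -0.302776, so π⊥(m,n) = m -0.302776·n.
#1 (-5,-14): internal coord -5 + (-14)·λ' = -0.761141; -0.761141 ∈ [-0.9, -0.3) → IN Λ
#2 (3,8): internal coord 3 + (8)·λ' = +0.577795; +0.577795 ∉ [-0.9, -0.3) → out
#3 (17,-3): internal coord 17 + (-3)·λ' = +17.908327; +17.908327 ∉ [-0.9, -0.3) → out
#4 (-5,-13): internal coord -5 + (-13)·λ' = -1.063917; -1.063917 ∉ [-0.9, -0.3) → out
#5 (-10,-18): internal coord -10 + (-18)·λ' = -4.550039; -4.550039 ∉ [-0.9, -0.3) → out
#6 (-18,-4): internal coord -18 + (-4)·λ' = -16.788897; -16.788897 ∉ [-0.9, -0.3) → out

1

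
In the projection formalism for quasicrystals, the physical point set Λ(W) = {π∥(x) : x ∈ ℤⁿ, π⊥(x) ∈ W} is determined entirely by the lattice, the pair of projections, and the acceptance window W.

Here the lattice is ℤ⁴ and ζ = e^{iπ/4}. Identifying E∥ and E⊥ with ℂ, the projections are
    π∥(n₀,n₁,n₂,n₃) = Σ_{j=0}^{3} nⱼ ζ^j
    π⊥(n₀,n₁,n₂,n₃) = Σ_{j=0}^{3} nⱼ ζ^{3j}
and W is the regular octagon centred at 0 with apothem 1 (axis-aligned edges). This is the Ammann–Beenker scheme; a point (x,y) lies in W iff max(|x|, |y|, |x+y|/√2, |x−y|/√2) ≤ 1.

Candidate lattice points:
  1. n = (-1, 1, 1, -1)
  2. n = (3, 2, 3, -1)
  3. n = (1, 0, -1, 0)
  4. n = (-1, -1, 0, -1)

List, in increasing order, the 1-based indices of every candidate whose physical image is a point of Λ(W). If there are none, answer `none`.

With ζ = e^{iπ/4} the internal vectors are ζ^0,ζ^3,ζ^6,ζ^9.
#1 (-1, 1, 1, -1): internal (-2.414214, -1.000000); octagon support 2.414214 vs apothem 1 → ∉ W
#2 (3, 2, 3, -1): internal (0.878680, -2.292893); octagon support 2.292893 vs apothem 1 → ∉ W
#3 (1, 0, -1, 0): internal (1.000000, 1.000000); octagon support 1.414214 vs apothem 1 → ∉ W
#4 (-1, -1, 0, -1): internal (-1.000000, -1.414214); octagon support 1.707107 vs apothem 1 → ∉ W

none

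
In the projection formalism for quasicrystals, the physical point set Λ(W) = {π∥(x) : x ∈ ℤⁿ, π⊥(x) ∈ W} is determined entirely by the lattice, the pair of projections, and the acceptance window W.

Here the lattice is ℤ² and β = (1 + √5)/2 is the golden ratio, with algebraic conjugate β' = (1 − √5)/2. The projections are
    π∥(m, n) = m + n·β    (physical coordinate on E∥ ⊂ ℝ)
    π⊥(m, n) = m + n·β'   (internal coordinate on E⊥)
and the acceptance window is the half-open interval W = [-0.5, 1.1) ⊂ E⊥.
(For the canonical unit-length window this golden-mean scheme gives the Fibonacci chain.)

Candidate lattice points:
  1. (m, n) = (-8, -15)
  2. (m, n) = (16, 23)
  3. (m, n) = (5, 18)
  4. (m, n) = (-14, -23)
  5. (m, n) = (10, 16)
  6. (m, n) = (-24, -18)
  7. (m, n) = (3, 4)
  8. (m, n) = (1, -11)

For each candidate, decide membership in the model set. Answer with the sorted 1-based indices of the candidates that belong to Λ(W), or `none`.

β' = (1−√5)/2 ≈ -0.618034.
#1 (-8,-15): internal coord -8 + (-15)·β' = +1.270510; +1.270510 ∉ [-0.5, 1.1) → out
#2 (16,23): internal coord 16 + (23)·β' = +1.785218; +1.785218 ∉ [-0.5, 1.1) → out
#3 (5,18): internal coord 5 + (18)·β' = -6.124612; -6.124612 ∉ [-0.5, 1.1) → out
#4 (-14,-23): internal coord -14 + (-23)·β' = +0.214782; +0.214782 ∈ [-0.5, 1.1) → IN Λ
#5 (10,16): internal coord 10 + (16)·β' = +0.111456; +0.111456 ∈ [-0.5, 1.1) → IN Λ
#6 (-24,-18): internal coord -24 + (-18)·β' = -12.875388; -12.875388 ∉ [-0.5, 1.1) → out
#7 (3,4): internal coord 3 + (4)·β' = +0.527864; +0.527864 ∈ [-0.5, 1.1) → IN Λ
#8 (1,-11): internal coord 1 + (-11)·β' = +7.798374; +7.798374 ∉ [-0.5, 1.1) → out

4, 5, 7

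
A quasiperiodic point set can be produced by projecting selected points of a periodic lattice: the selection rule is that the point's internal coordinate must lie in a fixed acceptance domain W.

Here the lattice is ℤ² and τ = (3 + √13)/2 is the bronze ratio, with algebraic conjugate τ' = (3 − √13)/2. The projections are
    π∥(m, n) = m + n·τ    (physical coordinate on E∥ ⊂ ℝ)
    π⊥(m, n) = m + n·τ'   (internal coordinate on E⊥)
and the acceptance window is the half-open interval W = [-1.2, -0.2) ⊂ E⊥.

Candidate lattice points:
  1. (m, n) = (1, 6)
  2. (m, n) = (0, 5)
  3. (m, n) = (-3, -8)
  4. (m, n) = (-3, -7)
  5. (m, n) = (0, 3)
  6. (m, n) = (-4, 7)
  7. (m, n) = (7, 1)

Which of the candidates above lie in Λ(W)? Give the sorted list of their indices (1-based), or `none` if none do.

1, 3, 4, 5

Compute τ' = (3−√13)/2 = -0.3028, so π⊥(m,n) = m -0.3028·n.
[1] lift (1,6): star map gives -0.8167; window check -1.2 ≤ -0.8167 < -0.2 is true → IN Λ
[2] lift (0,5): star map gives -1.5139; window check -1.2 ≤ -1.5139 < -0.2 is false → out
[3] lift (-3,-8): star map gives -0.5778; window check -1.2 ≤ -0.5778 < -0.2 is true → IN Λ
[4] lift (-3,-7): star map gives -0.8806; window check -1.2 ≤ -0.8806 < -0.2 is true → IN Λ
[5] lift (0,3): star map gives -0.9083; window check -1.2 ≤ -0.9083 < -0.2 is true → IN Λ
[6] lift (-4,7): star map gives -6.1194; window check -1.2 ≤ -6.1194 < -0.2 is false → out
[7] lift (7,1): star map gives 6.6972; window check -1.2 ≤ 6.6972 < -0.2 is false → out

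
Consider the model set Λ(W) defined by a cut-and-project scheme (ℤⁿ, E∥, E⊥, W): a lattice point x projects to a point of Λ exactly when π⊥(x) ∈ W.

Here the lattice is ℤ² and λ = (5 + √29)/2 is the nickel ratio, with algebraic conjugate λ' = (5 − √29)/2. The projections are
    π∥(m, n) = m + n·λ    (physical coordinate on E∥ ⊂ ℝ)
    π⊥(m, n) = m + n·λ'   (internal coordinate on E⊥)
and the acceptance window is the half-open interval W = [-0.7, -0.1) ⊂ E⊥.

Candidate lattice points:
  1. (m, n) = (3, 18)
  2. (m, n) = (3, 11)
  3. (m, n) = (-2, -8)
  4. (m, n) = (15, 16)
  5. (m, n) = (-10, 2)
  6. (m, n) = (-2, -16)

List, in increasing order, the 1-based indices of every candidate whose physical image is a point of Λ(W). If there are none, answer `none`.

Numerically λ ≈ 5.192582 and λ' = −1/λ ≈ -0.192582.
#1 (3,18): internal coord 3 + (18)·λ' = -0.466483; -0.466483 ∈ [-0.7, -0.1) → IN Λ
#2 (3,11): internal coord 3 + (11)·λ' = +0.881594; +0.881594 ∉ [-0.7, -0.1) → out
#3 (-2,-8): internal coord -2 + (-8)·λ' = -0.459341; -0.459341 ∈ [-0.7, -0.1) → IN Λ
#4 (15,16): internal coord 15 + (16)·λ' = +11.918682; +11.918682 ∉ [-0.7, -0.1) → out
#5 (-10,2): internal coord -10 + (2)·λ' = -10.385165; -10.385165 ∉ [-0.7, -0.1) → out
#6 (-2,-16): internal coord -2 + (-16)·λ' = +1.081318; +1.081318 ∉ [-0.7, -0.1) → out

1, 3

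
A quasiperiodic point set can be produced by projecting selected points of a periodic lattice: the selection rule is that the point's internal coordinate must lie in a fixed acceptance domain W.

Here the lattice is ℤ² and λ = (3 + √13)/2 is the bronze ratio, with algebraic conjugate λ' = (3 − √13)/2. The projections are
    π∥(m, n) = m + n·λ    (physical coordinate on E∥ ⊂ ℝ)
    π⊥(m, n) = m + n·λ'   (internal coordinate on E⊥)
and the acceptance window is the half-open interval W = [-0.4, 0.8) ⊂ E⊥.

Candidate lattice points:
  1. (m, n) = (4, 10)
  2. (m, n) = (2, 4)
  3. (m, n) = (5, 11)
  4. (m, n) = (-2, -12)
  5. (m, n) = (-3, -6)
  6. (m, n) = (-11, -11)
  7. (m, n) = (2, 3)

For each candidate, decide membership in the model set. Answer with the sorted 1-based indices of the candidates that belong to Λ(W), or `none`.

2

Numerically λ ≈ 3.302776 and λ' = −1/λ ≈ -0.302776.
candidate 1: (m,n)=(4,10) → π∥ = 4+10·λ ≈ 37.027756, π⊥ = 4+10·λ' ≈ 0.972244 ∉ [-0.4, 0.8) ⇒ out
candidate 2: (m,n)=(2,4) → π∥ = 2+4·λ ≈ 15.211103, π⊥ = 2+4·λ' ≈ 0.788897 ∈ [-0.4, 0.8) ⇒ IN Λ
candidate 3: (m,n)=(5,11) → π∥ = 5+11·λ ≈ 41.330532, π⊥ = 5+11·λ' ≈ 1.669468 ∉ [-0.4, 0.8) ⇒ out
candidate 4: (m,n)=(-2,-12) → π∥ = -2-12·λ ≈ -41.633308, π⊥ = -2-12·λ' ≈ 1.633308 ∉ [-0.4, 0.8) ⇒ out
candidate 5: (m,n)=(-3,-6) → π∥ = -3-6·λ ≈ -22.816654, π⊥ = -3-6·λ' ≈ -1.183346 ∉ [-0.4, 0.8) ⇒ out
candidate 6: (m,n)=(-11,-11) → π∥ = -11-11·λ ≈ -47.330532, π⊥ = -11-11·λ' ≈ -7.669468 ∉ [-0.4, 0.8) ⇒ out
candidate 7: (m,n)=(2,3) → π∥ = 2+3·λ ≈ 11.908327, π⊥ = 2+3·λ' ≈ 1.091673 ∉ [-0.4, 0.8) ⇒ out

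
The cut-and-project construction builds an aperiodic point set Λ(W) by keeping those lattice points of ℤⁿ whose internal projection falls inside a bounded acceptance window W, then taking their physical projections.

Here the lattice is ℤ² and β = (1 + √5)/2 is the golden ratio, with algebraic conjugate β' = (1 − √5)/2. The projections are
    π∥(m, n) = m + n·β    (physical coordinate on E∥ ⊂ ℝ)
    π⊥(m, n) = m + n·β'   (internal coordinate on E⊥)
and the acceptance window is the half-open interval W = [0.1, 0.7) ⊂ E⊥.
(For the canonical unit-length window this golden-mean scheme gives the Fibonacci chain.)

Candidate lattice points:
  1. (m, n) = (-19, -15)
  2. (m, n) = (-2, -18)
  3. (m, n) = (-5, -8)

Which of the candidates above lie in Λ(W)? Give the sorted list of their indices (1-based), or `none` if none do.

Compute β' = (1−√5)/2 = -0.61803, so π⊥(m,n) = m -0.61803·n.
#1 (-19,-15): internal coord -19 + (-15)·β' = -9.72949; -9.72949 ∉ [0.1, 0.7) → out
#2 (-2,-18): internal coord -2 + (-18)·β' = +9.12461; +9.12461 ∉ [0.1, 0.7) → out
#3 (-5,-8): internal coord -5 + (-8)·β' = -0.05573; -0.05573 ∉ [0.1, 0.7) → out

none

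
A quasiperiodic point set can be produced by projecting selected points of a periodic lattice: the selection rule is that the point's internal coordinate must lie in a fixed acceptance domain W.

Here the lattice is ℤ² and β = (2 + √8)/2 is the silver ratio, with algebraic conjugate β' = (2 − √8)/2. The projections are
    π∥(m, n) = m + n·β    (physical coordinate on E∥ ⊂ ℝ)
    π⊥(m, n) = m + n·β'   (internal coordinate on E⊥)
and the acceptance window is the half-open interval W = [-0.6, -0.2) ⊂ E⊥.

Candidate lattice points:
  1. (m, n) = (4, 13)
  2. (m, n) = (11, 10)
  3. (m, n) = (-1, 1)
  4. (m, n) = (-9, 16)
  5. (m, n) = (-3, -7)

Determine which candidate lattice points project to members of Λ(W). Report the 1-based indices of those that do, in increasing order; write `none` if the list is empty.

Numerically β ≈ 2.414214 and β' = −1/β ≈ -0.414214.
[1] lift (4,13): star map gives -1.384776; window check -0.6 ≤ -1.384776 < -0.2 is false → out
[2] lift (11,10): star map gives 6.857864; window check -0.6 ≤ 6.857864 < -0.2 is false → out
[3] lift (-1,1): star map gives -1.414214; window check -0.6 ≤ -1.414214 < -0.2 is false → out
[4] lift (-9,16): star map gives -15.627417; window check -0.6 ≤ -15.627417 < -0.2 is false → out
[5] lift (-3,-7): star map gives -0.100505; window check -0.6 ≤ -0.100505 < -0.2 is false → out

none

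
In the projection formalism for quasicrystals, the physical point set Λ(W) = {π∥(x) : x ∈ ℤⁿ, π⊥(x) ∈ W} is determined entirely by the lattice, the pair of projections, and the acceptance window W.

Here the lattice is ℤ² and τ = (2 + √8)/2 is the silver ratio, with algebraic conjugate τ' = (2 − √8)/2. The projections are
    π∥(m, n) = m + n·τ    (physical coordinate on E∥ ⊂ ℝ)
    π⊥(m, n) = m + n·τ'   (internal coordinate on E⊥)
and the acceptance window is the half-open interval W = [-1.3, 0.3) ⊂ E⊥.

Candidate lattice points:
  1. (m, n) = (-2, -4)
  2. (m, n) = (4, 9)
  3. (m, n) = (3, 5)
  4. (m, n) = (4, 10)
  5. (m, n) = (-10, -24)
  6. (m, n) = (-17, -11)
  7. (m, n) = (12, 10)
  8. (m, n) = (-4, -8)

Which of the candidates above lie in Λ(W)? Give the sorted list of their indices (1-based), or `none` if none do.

τ' = (2−√8)/2 ≈ -0.41421.
[1] lift (-2,-4): star map gives -0.34315; window check -1.3 ≤ -0.34315 < 0.3 is true → IN Λ
[2] lift (4,9): star map gives 0.27208; window check -1.3 ≤ 0.27208 < 0.3 is true → IN Λ
[3] lift (3,5): star map gives 0.92893; window check -1.3 ≤ 0.92893 < 0.3 is false → out
[4] lift (4,10): star map gives -0.14214; window check -1.3 ≤ -0.14214 < 0.3 is true → IN Λ
[5] lift (-10,-24): star map gives -0.05887; window check -1.3 ≤ -0.05887 < 0.3 is true → IN Λ
[6] lift (-17,-11): star map gives -12.44365; window check -1.3 ≤ -12.44365 < 0.3 is false → out
[7] lift (12,10): star map gives 7.85786; window check -1.3 ≤ 7.85786 < 0.3 is false → out
[8] lift (-4,-8): star map gives -0.68629; window check -1.3 ≤ -0.68629 < 0.3 is true → IN Λ

1, 2, 4, 5, 8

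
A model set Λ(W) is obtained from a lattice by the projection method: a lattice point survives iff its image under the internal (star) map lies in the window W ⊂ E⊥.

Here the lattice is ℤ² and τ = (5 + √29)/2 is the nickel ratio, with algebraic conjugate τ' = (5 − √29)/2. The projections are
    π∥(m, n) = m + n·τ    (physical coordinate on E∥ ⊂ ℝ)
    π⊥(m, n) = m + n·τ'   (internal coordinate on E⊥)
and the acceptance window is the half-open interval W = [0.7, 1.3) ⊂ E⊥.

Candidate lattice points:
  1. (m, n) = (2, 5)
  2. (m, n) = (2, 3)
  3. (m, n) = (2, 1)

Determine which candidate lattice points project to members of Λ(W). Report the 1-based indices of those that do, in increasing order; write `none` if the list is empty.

1

τ' = (5−√29)/2 ≈ -0.1926.
#1 (2,5): internal coord 2 + (5)·τ' = +1.0371; +1.0371 ∈ [0.7, 1.3) → IN Λ
#2 (2,3): internal coord 2 + (3)·τ' = +1.4223; +1.4223 ∉ [0.7, 1.3) → out
#3 (2,1): internal coord 2 + (1)·τ' = +1.8074; +1.8074 ∉ [0.7, 1.3) → out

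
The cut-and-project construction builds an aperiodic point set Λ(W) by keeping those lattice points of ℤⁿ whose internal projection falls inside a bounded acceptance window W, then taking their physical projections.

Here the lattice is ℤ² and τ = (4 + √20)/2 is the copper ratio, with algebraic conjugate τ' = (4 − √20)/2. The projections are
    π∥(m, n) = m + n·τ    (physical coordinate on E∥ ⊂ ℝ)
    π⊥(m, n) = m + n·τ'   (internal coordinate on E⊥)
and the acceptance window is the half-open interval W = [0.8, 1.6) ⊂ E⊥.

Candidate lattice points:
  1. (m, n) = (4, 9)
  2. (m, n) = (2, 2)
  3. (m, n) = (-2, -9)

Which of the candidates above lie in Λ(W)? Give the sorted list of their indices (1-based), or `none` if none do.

2

Numerically τ ≈ 4.23607 and τ' = −1/τ ≈ -0.23607.
#1 (4,9): internal coord 4 + (9)·τ' = +1.87539; +1.87539 ∉ [0.8, 1.6) → out
#2 (2,2): internal coord 2 + (2)·τ' = +1.52786; +1.52786 ∈ [0.8, 1.6) → IN Λ
#3 (-2,-9): internal coord -2 + (-9)·τ' = +0.12461; +0.12461 ∉ [0.8, 1.6) → out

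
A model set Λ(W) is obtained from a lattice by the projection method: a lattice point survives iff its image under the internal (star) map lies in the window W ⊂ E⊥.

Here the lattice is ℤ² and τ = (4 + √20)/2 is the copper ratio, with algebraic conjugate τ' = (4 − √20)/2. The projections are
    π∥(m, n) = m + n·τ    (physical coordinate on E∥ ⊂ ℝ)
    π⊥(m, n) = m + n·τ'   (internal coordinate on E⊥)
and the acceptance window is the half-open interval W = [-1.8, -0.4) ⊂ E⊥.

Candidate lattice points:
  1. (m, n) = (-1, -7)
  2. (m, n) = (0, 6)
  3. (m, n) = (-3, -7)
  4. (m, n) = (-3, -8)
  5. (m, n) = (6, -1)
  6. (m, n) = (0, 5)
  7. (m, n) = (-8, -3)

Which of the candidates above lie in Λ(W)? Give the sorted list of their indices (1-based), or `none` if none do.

Numerically τ ≈ 4.236068 and τ' = −1/τ ≈ -0.236068.
[1] lift (-1,-7): star map gives 0.652476; window check -1.8 ≤ 0.652476 < -0.4 is false → out
[2] lift (0,6): star map gives -1.416408; window check -1.8 ≤ -1.416408 < -0.4 is true → IN Λ
[3] lift (-3,-7): star map gives -1.347524; window check -1.8 ≤ -1.347524 < -0.4 is true → IN Λ
[4] lift (-3,-8): star map gives -1.111456; window check -1.8 ≤ -1.111456 < -0.4 is true → IN Λ
[5] lift (6,-1): star map gives 6.236068; window check -1.8 ≤ 6.236068 < -0.4 is false → out
[6] lift (0,5): star map gives -1.180340; window check -1.8 ≤ -1.180340 < -0.4 is true → IN Λ
[7] lift (-8,-3): star map gives -7.291796; window check -1.8 ≤ -7.291796 < -0.4 is false → out

2, 3, 4, 6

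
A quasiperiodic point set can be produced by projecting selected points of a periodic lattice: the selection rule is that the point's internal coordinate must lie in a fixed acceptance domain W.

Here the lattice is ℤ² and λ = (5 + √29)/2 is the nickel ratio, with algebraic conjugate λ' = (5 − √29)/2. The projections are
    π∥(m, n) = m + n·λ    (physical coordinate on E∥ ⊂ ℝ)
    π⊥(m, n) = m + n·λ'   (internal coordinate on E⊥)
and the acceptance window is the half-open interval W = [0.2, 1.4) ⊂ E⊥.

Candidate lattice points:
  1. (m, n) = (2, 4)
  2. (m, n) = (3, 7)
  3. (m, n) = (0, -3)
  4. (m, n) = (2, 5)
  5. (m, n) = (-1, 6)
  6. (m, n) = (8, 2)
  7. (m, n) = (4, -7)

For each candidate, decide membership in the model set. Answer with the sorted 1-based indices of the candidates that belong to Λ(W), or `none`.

1, 3, 4

Numerically λ ≈ 5.19258 and λ' = −1/λ ≈ -0.19258.
candidate 1: (m,n)=(2,4) → π∥ = 2+4·λ ≈ 22.77033, π⊥ = 2+4·λ' ≈ 1.22967 ∈ [0.2, 1.4) ⇒ IN Λ
candidate 2: (m,n)=(3,7) → π∥ = 3+7·λ ≈ 39.34808, π⊥ = 3+7·λ' ≈ 1.65192 ∉ [0.2, 1.4) ⇒ out
candidate 3: (m,n)=(0,-3) → π∥ = 0-3·λ ≈ -15.57775, π⊥ = 0-3·λ' ≈ 0.57775 ∈ [0.2, 1.4) ⇒ IN Λ
candidate 4: (m,n)=(2,5) → π∥ = 2+5·λ ≈ 27.96291, π⊥ = 2+5·λ' ≈ 1.03709 ∈ [0.2, 1.4) ⇒ IN Λ
candidate 5: (m,n)=(-1,6) → π∥ = -1+6·λ ≈ 30.15549, π⊥ = -1+6·λ' ≈ -2.15549 ∉ [0.2, 1.4) ⇒ out
candidate 6: (m,n)=(8,2) → π∥ = 8+2·λ ≈ 18.38516, π⊥ = 8+2·λ' ≈ 7.61484 ∉ [0.2, 1.4) ⇒ out
candidate 7: (m,n)=(4,-7) → π∥ = 4-7·λ ≈ -32.34808, π⊥ = 4-7·λ' ≈ 5.34808 ∉ [0.2, 1.4) ⇒ out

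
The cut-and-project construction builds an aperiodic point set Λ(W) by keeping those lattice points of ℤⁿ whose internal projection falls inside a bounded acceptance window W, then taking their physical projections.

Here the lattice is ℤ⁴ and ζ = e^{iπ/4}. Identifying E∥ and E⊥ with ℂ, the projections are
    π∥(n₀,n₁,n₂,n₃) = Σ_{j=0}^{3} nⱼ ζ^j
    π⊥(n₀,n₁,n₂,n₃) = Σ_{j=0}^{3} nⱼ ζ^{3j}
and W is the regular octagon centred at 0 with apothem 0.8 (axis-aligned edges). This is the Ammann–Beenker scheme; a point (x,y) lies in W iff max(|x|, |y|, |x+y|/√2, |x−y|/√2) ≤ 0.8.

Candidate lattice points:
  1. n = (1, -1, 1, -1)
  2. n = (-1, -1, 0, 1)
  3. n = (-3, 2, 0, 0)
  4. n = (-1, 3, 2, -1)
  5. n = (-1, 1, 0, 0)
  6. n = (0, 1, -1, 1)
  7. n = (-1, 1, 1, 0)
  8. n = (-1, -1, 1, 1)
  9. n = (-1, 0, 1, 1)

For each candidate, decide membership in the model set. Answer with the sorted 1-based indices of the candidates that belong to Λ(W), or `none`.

2, 9

π⊥(n) = n₀ + n₁ζ³ + n₂ζ⁶ + n₃ζ⁹ where ζ = e^{iπ/4}.
#1 (1, -1, 1, -1): internal (1.0000, -2.4142); octagon support 2.4142 vs apothem 0.8 → ∉ W
#2 (-1, -1, 0, 1): internal (0.4142, 0.0000); octagon support 0.4142 vs apothem 0.8 → ∈ W
#3 (-3, 2, 0, 0): internal (-4.4142, 1.4142); octagon support 4.4142 vs apothem 0.8 → ∉ W
#4 (-1, 3, 2, -1): internal (-3.8284, -0.5858); octagon support 3.8284 vs apothem 0.8 → ∉ W
#5 (-1, 1, 0, 0): internal (-1.7071, 0.7071); octagon support 1.7071 vs apothem 0.8 → ∉ W
#6 (0, 1, -1, 1): internal (0.0000, 2.4142); octagon support 2.4142 vs apothem 0.8 → ∉ W
#7 (-1, 1, 1, 0): internal (-1.7071, -0.2929); octagon support 1.7071 vs apothem 0.8 → ∉ W
#8 (-1, -1, 1, 1): internal (0.4142, -1.0000); octagon support 1.0000 vs apothem 0.8 → ∉ W
#9 (-1, 0, 1, 1): internal (-0.2929, -0.2929); octagon support 0.4142 vs apothem 0.8 → ∈ W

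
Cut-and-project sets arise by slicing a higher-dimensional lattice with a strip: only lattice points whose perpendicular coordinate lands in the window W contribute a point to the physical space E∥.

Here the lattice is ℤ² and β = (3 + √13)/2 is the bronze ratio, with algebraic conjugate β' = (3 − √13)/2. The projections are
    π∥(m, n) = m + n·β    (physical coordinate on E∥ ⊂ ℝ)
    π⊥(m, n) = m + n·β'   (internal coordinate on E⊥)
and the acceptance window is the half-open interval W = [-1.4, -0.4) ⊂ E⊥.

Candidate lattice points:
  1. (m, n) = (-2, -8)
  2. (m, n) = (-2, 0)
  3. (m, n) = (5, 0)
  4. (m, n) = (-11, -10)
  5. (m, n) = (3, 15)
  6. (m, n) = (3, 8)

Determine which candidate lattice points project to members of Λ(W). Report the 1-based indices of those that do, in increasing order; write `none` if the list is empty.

none

Numerically β ≈ 3.302776 and β' = −1/β ≈ -0.302776.
#1 (-2,-8): internal coord -2 + (-8)·β' = +0.422205; +0.422205 ∉ [-1.4, -0.4) → out
#2 (-2,0): internal coord -2 + (0)·β' = -2.000000; -2.000000 ∉ [-1.4, -0.4) → out
#3 (5,0): internal coord 5 + (0)·β' = +5.000000; +5.000000 ∉ [-1.4, -0.4) → out
#4 (-11,-10): internal coord -11 + (-10)·β' = -7.972244; -7.972244 ∉ [-1.4, -0.4) → out
#5 (3,15): internal coord 3 + (15)·β' = -1.541635; -1.541635 ∉ [-1.4, -0.4) → out
#6 (3,8): internal coord 3 + (8)·β' = +0.577795; +0.577795 ∉ [-1.4, -0.4) → out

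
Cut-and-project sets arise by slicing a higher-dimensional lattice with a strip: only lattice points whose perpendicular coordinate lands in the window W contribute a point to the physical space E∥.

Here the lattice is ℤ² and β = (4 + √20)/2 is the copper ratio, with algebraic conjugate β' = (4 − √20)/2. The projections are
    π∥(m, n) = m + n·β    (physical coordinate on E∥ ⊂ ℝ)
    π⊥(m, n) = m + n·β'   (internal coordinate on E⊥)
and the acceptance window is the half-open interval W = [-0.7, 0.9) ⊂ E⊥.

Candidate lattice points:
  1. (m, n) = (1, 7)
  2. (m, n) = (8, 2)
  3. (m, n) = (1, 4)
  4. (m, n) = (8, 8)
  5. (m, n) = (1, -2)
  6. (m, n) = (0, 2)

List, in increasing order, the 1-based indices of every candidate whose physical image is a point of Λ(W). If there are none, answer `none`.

1, 3, 6

Numerically β ≈ 4.2361 and β' = −1/β ≈ -0.2361.
#1 (1,7): internal coord 1 + (7)·β' = -0.6525; -0.6525 ∈ [-0.7, 0.9) → IN Λ
#2 (8,2): internal coord 8 + (2)·β' = +7.5279; +7.5279 ∉ [-0.7, 0.9) → out
#3 (1,4): internal coord 1 + (4)·β' = +0.0557; +0.0557 ∈ [-0.7, 0.9) → IN Λ
#4 (8,8): internal coord 8 + (8)·β' = +6.1115; +6.1115 ∉ [-0.7, 0.9) → out
#5 (1,-2): internal coord 1 + (-2)·β' = +1.4721; +1.4721 ∉ [-0.7, 0.9) → out
#6 (0,2): internal coord 0 + (2)·β' = -0.4721; -0.4721 ∈ [-0.7, 0.9) → IN Λ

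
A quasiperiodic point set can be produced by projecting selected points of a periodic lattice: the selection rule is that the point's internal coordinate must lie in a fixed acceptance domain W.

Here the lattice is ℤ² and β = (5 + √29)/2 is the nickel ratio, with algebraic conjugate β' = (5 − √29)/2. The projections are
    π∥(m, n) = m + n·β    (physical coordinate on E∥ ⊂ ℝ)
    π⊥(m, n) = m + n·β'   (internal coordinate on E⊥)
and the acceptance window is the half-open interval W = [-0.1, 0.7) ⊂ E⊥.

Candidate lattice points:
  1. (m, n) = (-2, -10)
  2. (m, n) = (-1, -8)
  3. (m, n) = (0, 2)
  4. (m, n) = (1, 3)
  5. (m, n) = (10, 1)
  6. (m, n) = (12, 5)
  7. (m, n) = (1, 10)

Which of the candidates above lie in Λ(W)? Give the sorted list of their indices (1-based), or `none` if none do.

1, 2, 4

β' = (5−√29)/2 ≈ -0.192582.
[1] lift (-2,-10): star map gives -0.074176; window check -0.1 ≤ -0.074176 < 0.7 is true → IN Λ
[2] lift (-1,-8): star map gives 0.540659; window check -0.1 ≤ 0.540659 < 0.7 is true → IN Λ
[3] lift (0,2): star map gives -0.385165; window check -0.1 ≤ -0.385165 < 0.7 is false → out
[4] lift (1,3): star map gives 0.422253; window check -0.1 ≤ 0.422253 < 0.7 is true → IN Λ
[5] lift (10,1): star map gives 9.807418; window check -0.1 ≤ 9.807418 < 0.7 is false → out
[6] lift (12,5): star map gives 11.037088; window check -0.1 ≤ 11.037088 < 0.7 is false → out
[7] lift (1,10): star map gives -0.925824; window check -0.1 ≤ -0.925824 < 0.7 is false → out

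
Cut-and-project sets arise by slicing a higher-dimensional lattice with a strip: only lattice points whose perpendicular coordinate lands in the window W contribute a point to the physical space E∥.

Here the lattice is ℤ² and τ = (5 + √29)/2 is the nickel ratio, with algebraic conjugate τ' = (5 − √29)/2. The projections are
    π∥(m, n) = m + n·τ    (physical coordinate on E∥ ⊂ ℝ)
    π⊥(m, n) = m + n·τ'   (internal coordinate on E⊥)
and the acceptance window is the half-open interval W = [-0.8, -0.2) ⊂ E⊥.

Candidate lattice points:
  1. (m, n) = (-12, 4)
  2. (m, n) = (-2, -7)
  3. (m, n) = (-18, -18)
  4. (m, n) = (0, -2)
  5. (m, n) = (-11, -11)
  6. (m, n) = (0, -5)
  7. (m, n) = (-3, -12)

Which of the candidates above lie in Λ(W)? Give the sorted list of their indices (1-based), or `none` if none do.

2, 7

τ' = (5−√29)/2 ≈ -0.1926.
#1 (-12,4): internal coord -12 + (4)·τ' = -12.7703; -12.7703 ∉ [-0.8, -0.2) → out
#2 (-2,-7): internal coord -2 + (-7)·τ' = -0.6519; -0.6519 ∈ [-0.8, -0.2) → IN Λ
#3 (-18,-18): internal coord -18 + (-18)·τ' = -14.5335; -14.5335 ∉ [-0.8, -0.2) → out
#4 (0,-2): internal coord 0 + (-2)·τ' = +0.3852; +0.3852 ∉ [-0.8, -0.2) → out
#5 (-11,-11): internal coord -11 + (-11)·τ' = -8.8816; -8.8816 ∉ [-0.8, -0.2) → out
#6 (0,-5): internal coord 0 + (-5)·τ' = +0.9629; +0.9629 ∉ [-0.8, -0.2) → out
#7 (-3,-12): internal coord -3 + (-12)·τ' = -0.6890; -0.6890 ∈ [-0.8, -0.2) → IN Λ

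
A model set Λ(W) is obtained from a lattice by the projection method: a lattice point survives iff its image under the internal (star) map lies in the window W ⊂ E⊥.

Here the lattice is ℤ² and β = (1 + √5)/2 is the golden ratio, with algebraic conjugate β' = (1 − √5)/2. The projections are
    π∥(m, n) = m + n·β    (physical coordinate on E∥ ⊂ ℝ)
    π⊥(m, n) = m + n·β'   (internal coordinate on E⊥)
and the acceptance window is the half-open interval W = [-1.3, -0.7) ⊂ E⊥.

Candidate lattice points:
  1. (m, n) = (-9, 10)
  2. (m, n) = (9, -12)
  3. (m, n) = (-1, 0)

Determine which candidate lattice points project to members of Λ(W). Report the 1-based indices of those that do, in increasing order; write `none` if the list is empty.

Compute β' = (1−√5)/2 = -0.618034, so π⊥(m,n) = m -0.618034·n.
[1] lift (-9,10): star map gives -15.180340; window check -1.3 ≤ -15.180340 < -0.7 is false → out
[2] lift (9,-12): star map gives 16.416408; window check -1.3 ≤ 16.416408 < -0.7 is false → out
[3] lift (-1,0): star map gives -1.000000; window check -1.3 ≤ -1.000000 < -0.7 is true → IN Λ

3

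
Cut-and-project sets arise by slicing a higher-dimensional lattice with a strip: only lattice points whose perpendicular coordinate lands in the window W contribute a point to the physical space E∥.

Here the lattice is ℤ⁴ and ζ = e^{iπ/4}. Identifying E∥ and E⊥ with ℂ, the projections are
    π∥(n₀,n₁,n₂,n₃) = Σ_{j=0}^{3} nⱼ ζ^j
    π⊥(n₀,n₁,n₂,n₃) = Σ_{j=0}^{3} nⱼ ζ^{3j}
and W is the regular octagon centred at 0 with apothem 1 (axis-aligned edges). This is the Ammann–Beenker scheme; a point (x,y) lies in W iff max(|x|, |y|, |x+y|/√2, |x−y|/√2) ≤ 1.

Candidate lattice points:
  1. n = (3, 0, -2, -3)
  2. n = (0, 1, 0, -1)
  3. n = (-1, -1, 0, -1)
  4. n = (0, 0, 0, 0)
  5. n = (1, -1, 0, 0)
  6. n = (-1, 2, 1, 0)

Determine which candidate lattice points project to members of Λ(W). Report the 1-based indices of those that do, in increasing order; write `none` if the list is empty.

Internal map: ζ^{3j} for j=0..3 gives (1,0), (−√2/2,√2/2), (0,−1), (√2/2,√2/2).
candidate 1: n = (3, 0, -2, -3) → π⊥ ≈ (+0.878680, -0.121320); max(|x|,|y|,|x±y|/√2) = 0.878680 ≤ 1 ⇒ ∈ W
candidate 2: n = (0, 1, 0, -1) → π⊥ ≈ (-1.414214, +0.000000); max(|x|,|y|,|x±y|/√2) = 1.414214 > 1 ⇒ ∉ W
candidate 3: n = (-1, -1, 0, -1) → π⊥ ≈ (-1.000000, -1.414214); max(|x|,|y|,|x±y|/√2) = 1.707107 > 1 ⇒ ∉ W
candidate 4: n = (0, 0, 0, 0) → π⊥ ≈ (+0.000000, +0.000000); max(|x|,|y|,|x±y|/√2) = 0.000000 ≤ 1 ⇒ ∈ W
candidate 5: n = (1, -1, 0, 0) → π⊥ ≈ (+1.707107, -0.707107); max(|x|,|y|,|x±y|/√2) = 1.707107 > 1 ⇒ ∉ W
candidate 6: n = (-1, 2, 1, 0) → π⊥ ≈ (-2.414214, +0.414214); max(|x|,|y|,|x±y|/√2) = 2.414214 > 1 ⇒ ∉ W

1, 4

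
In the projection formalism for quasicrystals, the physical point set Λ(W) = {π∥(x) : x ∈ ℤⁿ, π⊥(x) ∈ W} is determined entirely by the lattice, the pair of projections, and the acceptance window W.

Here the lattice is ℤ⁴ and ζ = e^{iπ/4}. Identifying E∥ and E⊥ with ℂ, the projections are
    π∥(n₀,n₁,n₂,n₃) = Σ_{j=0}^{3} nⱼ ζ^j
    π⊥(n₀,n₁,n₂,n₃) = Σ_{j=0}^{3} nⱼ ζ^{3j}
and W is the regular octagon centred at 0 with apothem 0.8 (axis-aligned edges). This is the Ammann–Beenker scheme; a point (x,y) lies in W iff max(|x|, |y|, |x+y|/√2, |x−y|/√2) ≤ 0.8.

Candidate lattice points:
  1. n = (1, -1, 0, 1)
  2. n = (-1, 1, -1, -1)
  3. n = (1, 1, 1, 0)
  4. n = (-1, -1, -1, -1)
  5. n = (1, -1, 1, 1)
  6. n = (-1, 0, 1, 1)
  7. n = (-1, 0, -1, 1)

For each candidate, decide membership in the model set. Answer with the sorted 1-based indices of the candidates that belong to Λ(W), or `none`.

3, 6

Internal map: ζ^{3j} for j=0..3 gives (1,0), (−√2/2,√2/2), (0,−1), (√2/2,√2/2).
candidate 1: n = (1, -1, 0, 1) → π⊥ ≈ (+2.414214, +0.000000); max(|x|,|y|,|x±y|/√2) = 2.414214 > 0.8 ⇒ ∉ W
candidate 2: n = (-1, 1, -1, -1) → π⊥ ≈ (-2.414214, +1.000000); max(|x|,|y|,|x±y|/√2) = 2.414214 > 0.8 ⇒ ∉ W
candidate 3: n = (1, 1, 1, 0) → π⊥ ≈ (+0.292893, -0.292893); max(|x|,|y|,|x±y|/√2) = 0.414214 ≤ 0.8 ⇒ ∈ W
candidate 4: n = (-1, -1, -1, -1) → π⊥ ≈ (-1.000000, -0.414214); max(|x|,|y|,|x±y|/√2) = 1.000000 > 0.8 ⇒ ∉ W
candidate 5: n = (1, -1, 1, 1) → π⊥ ≈ (+2.414214, -1.000000); max(|x|,|y|,|x±y|/√2) = 2.414214 > 0.8 ⇒ ∉ W
candidate 6: n = (-1, 0, 1, 1) → π⊥ ≈ (-0.292893, -0.292893); max(|x|,|y|,|x±y|/√2) = 0.414214 ≤ 0.8 ⇒ ∈ W
candidate 7: n = (-1, 0, -1, 1) → π⊥ ≈ (-0.292893, +1.707107); max(|x|,|y|,|x±y|/√2) = 1.707107 > 0.8 ⇒ ∉ W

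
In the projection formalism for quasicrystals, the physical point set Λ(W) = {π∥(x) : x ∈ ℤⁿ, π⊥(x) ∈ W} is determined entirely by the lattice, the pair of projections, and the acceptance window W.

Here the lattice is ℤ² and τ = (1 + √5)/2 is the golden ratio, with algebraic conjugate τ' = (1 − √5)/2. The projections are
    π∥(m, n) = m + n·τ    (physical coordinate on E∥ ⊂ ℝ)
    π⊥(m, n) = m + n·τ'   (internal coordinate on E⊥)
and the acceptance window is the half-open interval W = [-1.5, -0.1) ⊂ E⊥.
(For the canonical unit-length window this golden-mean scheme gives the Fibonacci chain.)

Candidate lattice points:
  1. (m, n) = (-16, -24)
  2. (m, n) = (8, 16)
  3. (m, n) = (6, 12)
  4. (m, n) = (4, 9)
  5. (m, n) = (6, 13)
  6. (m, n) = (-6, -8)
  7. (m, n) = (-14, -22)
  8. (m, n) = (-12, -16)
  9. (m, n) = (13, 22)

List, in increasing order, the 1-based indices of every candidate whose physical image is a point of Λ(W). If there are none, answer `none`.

τ' = (1−√5)/2 ≈ -0.61803.
[1] lift (-16,-24): star map gives -1.16718; window check -1.5 ≤ -1.16718 < -0.1 is true → IN Λ
[2] lift (8,16): star map gives -1.88854; window check -1.5 ≤ -1.88854 < -0.1 is false → out
[3] lift (6,12): star map gives -1.41641; window check -1.5 ≤ -1.41641 < -0.1 is true → IN Λ
[4] lift (4,9): star map gives -1.56231; window check -1.5 ≤ -1.56231 < -0.1 is false → out
[5] lift (6,13): star map gives -2.03444; window check -1.5 ≤ -2.03444 < -0.1 is false → out
[6] lift (-6,-8): star map gives -1.05573; window check -1.5 ≤ -1.05573 < -0.1 is true → IN Λ
[7] lift (-14,-22): star map gives -0.40325; window check -1.5 ≤ -0.40325 < -0.1 is true → IN Λ
[8] lift (-12,-16): star map gives -2.11146; window check -1.5 ≤ -2.11146 < -0.1 is false → out
[9] lift (13,22): star map gives -0.59675; window check -1.5 ≤ -0.59675 < -0.1 is true → IN Λ

1, 3, 6, 7, 9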